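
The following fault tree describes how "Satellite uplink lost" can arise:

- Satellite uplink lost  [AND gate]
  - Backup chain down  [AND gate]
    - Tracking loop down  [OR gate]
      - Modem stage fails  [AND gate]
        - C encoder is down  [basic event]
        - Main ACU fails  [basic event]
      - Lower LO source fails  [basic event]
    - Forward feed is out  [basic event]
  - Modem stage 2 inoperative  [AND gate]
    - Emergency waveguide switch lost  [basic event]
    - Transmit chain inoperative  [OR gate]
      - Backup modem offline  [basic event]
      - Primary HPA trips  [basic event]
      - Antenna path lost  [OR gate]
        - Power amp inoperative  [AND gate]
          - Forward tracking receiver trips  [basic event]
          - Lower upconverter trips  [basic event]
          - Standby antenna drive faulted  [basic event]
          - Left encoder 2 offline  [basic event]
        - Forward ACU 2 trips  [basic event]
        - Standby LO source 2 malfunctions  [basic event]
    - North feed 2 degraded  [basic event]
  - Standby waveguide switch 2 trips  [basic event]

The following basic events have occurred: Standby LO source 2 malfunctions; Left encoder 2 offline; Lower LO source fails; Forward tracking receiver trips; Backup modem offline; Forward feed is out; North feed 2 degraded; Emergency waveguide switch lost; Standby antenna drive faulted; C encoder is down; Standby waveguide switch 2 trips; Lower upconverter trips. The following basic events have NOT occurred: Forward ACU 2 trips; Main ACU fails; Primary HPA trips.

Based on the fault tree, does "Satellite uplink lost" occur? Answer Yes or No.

Yes

Modem stage fails [AND]: C encoder is down=occurs, Main ACU fails=not → not all inputs occur → does not occur.
Tracking loop down [OR]: Modem stage fails=not, Lower LO source fails=occurs → at least one input occurs → occurs.
Backup chain down [AND]: Tracking loop down=occurs, Forward feed is out=occurs → all inputs occur → occurs.
Power amp inoperative [AND]: Forward tracking receiver trips=occurs, Lower upconverter trips=occurs, Standby antenna drive faulted=occurs, Left encoder 2 offline=occurs → all inputs occur → occurs.
Antenna path lost [OR]: Power amp inoperative=occurs, Forward ACU 2 trips=not, Standby LO source 2 malfunctions=occurs → at least one input occurs → occurs.
Transmit chain inoperative [OR]: Backup modem offline=occurs, Primary HPA trips=not, Antenna path lost=occurs → at least one input occurs → occurs.
Modem stage 2 inoperative [AND]: Emergency waveguide switch lost=occurs, Transmit chain inoperative=occurs, North feed 2 degraded=occurs → all inputs occur → occurs.
Satellite uplink lost [AND]: Backup chain down=occurs, Modem stage 2 inoperative=occurs, Standby waveguide switch 2 trips=occurs → all inputs occur → occurs.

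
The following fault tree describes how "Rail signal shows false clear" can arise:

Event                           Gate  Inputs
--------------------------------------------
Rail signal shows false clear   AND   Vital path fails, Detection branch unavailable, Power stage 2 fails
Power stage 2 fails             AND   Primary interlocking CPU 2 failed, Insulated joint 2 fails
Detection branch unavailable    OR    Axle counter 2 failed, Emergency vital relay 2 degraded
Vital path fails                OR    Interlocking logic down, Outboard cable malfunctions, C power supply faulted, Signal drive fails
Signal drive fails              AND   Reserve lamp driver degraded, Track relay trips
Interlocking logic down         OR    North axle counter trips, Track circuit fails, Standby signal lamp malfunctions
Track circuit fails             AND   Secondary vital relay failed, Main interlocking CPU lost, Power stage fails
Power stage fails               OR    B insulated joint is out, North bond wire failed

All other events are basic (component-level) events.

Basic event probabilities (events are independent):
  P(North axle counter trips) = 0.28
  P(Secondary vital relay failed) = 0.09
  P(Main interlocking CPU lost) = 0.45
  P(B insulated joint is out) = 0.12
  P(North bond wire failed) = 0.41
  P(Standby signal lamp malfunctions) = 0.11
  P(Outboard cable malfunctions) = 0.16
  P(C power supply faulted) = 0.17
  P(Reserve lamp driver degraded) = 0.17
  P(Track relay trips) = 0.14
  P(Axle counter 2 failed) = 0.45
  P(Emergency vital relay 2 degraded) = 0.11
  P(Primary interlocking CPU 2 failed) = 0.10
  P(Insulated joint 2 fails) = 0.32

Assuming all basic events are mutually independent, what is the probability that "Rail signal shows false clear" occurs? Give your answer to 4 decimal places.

P(Power stage fails) [OR] = 1 − (1−0.12) × (1−0.41) = 0.480800
P(Track circuit fails) [AND] = 0.09 × 0.45 × 0.480800 = 0.019472
P(Interlocking logic down) [OR] = 1 − (1−0.28) × (1−0.019472) × (1−0.11) = 0.371678
P(Signal drive fails) [AND] = 0.17 × 0.14 = 0.023800
P(Vital path fails) [OR] = 1 − (1−0.371678) × (1−0.16) × (1−0.17) × (1−0.023800) = 0.572360
P(Detection branch unavailable) [OR] = 1 − (1−0.45) × (1−0.11) = 0.510500
P(Power stage 2 fails) [AND] = 0.10 × 0.32 = 0.032000
P(Rail signal shows false clear) [AND] = 0.572360 × 0.510500 × 0.032000 = 0.009350
Rounded to 4 decimal places: P(Rail signal shows false clear) ≈ 0.0094.

0.0094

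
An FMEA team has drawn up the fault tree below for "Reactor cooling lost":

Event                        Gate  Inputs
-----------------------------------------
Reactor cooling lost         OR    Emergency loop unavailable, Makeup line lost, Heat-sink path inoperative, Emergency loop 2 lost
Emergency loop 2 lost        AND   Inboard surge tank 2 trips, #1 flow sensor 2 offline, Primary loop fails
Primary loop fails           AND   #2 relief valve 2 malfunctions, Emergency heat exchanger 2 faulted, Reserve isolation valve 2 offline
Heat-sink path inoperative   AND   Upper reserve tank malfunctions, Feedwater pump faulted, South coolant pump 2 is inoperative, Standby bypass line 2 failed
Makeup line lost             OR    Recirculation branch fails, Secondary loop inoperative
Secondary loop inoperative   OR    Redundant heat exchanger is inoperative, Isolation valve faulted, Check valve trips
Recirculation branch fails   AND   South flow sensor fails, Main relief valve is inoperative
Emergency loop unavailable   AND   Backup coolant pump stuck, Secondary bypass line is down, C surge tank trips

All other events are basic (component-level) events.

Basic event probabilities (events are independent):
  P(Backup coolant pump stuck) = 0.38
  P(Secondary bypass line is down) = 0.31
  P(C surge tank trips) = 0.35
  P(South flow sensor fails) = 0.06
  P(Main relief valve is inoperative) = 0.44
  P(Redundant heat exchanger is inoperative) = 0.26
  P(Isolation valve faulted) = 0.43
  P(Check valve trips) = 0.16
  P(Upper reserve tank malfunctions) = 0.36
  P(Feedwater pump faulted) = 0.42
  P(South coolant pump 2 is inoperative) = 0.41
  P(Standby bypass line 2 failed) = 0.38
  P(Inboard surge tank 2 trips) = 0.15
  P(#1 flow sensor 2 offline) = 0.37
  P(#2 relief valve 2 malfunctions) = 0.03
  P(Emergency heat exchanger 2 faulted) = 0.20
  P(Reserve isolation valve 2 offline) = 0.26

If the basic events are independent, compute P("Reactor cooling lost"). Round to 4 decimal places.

P(Emergency loop unavailable) [AND] = 0.38 × 0.31 × 0.35 = 0.041230
P(Recirculation branch fails) [AND] = 0.06 × 0.44 = 0.026400
P(Secondary loop inoperative) [OR] = 1 − (1−0.26) × (1−0.43) × (1−0.16) = 0.645688
P(Makeup line lost) [OR] = 1 − (1−0.026400) × (1−0.645688) = 0.655042
P(Heat-sink path inoperative) [AND] = 0.36 × 0.42 × 0.41 × 0.38 = 0.023557
P(Primary loop fails) [AND] = 0.03 × 0.20 × 0.26 = 0.001560
P(Emergency loop 2 lost) [AND] = 0.15 × 0.37 × 0.001560 = 0.000087
P(Reactor cooling lost) [OR] = 1 − (1−0.041230) × (1−0.655042) × (1−0.023557) × (1−0.000087) = 0.677084
Rounded to 4 decimal places: P(Reactor cooling lost) ≈ 0.6771.

0.6771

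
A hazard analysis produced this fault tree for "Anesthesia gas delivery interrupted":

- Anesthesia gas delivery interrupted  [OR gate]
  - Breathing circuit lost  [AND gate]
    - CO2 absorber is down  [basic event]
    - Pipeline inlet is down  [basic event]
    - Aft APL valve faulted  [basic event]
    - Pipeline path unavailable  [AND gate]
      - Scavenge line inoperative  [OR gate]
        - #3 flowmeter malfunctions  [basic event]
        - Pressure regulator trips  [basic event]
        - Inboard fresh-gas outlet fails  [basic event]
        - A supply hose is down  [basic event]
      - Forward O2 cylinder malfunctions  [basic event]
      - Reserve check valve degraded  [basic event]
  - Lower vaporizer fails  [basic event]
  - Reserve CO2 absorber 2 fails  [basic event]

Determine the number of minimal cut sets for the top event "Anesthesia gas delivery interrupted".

Scavenge line inoperative [OR]: union of children's cut sets → 4 cut set(s).
Pipeline path unavailable [AND]: one cut set from each child combined → 4 × 1 × 1 = 4 cut set(s).
Breathing circuit lost [AND]: one cut set from each child combined → 1 × 1 × 1 × 4 = 4 cut set(s).
Anesthesia gas delivery interrupted [OR]: union of children's cut sets → 6 cut set(s).
Minimal cut sets: {#3 flowmeter malfunctions, Aft APL valve faulted, CO2 absorber is down, Forward O2 cylinder malfunctions, Pipeline inlet is down, Reserve check valve degraded}; {Aft APL valve faulted, CO2 absorber is down, Forward O2 cylinder malfunctions, Pipeline inlet is down, Pressure regulator trips, Reserve check valve degraded}; {Aft APL valve faulted, CO2 absorber is down, Forward O2 cylinder malfunctions, Inboard fresh-gas outlet fails, Pipeline inlet is down, Reserve check valve degraded}; {A supply hose is down, Aft APL valve faulted, CO2 absorber is down, Forward O2 cylinder malfunctions, Pipeline inlet is down, Reserve check valve degraded}; {Lower vaporizer fails}; {Reserve CO2 absorber 2 fails}.

6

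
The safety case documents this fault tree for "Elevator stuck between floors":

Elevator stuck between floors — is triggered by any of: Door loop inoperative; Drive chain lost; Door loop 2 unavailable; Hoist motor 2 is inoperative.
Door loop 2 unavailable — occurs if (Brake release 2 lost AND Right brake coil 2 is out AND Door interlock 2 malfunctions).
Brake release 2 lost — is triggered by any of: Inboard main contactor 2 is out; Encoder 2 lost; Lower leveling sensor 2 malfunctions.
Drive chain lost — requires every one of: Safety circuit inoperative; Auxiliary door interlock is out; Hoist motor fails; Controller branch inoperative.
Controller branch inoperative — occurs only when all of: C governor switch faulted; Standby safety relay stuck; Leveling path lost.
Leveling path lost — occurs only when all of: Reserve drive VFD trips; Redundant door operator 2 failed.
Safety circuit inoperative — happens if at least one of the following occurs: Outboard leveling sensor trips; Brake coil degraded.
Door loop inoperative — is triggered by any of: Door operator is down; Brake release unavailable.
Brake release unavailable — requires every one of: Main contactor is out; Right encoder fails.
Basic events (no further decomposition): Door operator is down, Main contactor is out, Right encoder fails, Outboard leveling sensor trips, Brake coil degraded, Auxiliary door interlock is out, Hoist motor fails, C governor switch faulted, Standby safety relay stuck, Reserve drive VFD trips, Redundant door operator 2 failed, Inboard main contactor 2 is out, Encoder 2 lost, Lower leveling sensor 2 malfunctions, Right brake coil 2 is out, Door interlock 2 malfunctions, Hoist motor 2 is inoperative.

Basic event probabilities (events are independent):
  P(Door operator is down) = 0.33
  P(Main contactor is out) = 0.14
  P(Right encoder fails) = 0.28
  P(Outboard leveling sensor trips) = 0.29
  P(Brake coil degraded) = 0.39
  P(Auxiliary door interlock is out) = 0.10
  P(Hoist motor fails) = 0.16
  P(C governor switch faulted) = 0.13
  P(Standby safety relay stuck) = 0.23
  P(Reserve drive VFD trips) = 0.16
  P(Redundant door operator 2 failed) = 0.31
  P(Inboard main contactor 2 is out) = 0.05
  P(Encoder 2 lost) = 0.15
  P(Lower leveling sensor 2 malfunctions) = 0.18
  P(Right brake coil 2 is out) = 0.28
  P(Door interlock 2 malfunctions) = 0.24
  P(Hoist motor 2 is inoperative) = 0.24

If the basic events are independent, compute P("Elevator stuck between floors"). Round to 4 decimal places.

P(Brake release unavailable) [AND] = 0.14 × 0.28 = 0.039200
P(Door loop inoperative) [OR] = 1 − (1−0.33) × (1−0.039200) = 0.356264
P(Safety circuit inoperative) [OR] = 1 − (1−0.29) × (1−0.39) = 0.566900
P(Leveling path lost) [AND] = 0.16 × 0.31 = 0.049600
P(Controller branch inoperative) [AND] = 0.13 × 0.23 × 0.049600 = 0.001483
P(Drive chain lost) [AND] = 0.566900 × 0.10 × 0.16 × 0.001483 = 0.000013
P(Brake release 2 lost) [OR] = 1 − (1−0.05) × (1−0.15) × (1−0.18) = 0.337850
P(Door loop 2 unavailable) [AND] = 0.337850 × 0.28 × 0.24 = 0.022704
P(Elevator stuck between floors) [OR] = 1 − (1−0.356264) × (1−0.000013) × (1−0.022704) × (1−0.24) = 0.521875
Rounded to 4 decimal places: P(Elevator stuck between floors) ≈ 0.5219.

0.5219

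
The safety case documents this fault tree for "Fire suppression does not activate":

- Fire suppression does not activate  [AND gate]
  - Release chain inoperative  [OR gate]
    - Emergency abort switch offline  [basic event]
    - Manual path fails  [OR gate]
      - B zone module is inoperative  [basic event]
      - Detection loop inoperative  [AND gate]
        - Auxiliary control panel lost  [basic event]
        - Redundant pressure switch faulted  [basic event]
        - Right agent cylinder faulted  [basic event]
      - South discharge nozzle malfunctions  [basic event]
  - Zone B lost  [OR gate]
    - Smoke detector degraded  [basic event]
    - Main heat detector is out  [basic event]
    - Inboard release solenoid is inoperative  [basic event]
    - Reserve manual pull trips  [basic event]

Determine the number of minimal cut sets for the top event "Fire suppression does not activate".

16

Detection loop inoperative [AND]: one cut set from each child combined → 1 × 1 × 1 = 1 cut set(s).
Manual path fails [OR]: union of children's cut sets → 3 cut set(s).
Release chain inoperative [OR]: union of children's cut sets → 4 cut set(s).
Zone B lost [OR]: union of children's cut sets → 4 cut set(s).
Fire suppression does not activate [AND]: one cut set from each child combined → 4 × 4 = 16 cut set(s).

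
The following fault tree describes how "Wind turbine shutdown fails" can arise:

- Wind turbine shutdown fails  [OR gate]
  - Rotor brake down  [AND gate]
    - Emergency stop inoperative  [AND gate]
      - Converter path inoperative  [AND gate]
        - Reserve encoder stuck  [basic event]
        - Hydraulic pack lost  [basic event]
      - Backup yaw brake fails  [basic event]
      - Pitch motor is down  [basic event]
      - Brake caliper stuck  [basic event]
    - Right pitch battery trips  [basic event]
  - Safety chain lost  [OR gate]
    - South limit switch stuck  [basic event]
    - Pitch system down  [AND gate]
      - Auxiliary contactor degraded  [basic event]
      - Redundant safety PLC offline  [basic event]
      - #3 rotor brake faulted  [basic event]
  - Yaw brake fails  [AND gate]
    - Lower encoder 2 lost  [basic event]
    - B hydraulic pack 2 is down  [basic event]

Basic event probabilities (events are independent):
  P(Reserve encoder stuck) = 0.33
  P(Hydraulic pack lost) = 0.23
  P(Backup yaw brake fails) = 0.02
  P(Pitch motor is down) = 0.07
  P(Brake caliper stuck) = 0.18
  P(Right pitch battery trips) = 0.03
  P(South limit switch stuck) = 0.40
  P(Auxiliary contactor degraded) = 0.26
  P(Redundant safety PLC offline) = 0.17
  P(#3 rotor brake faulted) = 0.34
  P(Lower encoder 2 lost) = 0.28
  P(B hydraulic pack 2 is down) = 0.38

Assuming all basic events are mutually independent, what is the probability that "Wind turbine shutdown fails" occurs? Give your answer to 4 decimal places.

0.4719

P(Converter path inoperative) [AND] = 0.33 × 0.23 = 0.075900
P(Emergency stop inoperative) [AND] = 0.075900 × 0.02 × 0.07 × 0.18 = 0.000019
P(Rotor brake down) [AND] = 0.000019 × 0.03 = 0.000001
P(Pitch system down) [AND] = 0.26 × 0.17 × 0.34 = 0.015028
P(Safety chain lost) [OR] = 1 − (1−0.40) × (1−0.015028) = 0.409017
P(Yaw brake fails) [AND] = 0.28 × 0.38 = 0.106400
P(Wind turbine shutdown fails) [OR] = 1 − (1−0.000001) × (1−0.409017) × (1−0.106400) = 0.471898
Rounded to 4 decimal places: P(Wind turbine shutdown fails) ≈ 0.4719.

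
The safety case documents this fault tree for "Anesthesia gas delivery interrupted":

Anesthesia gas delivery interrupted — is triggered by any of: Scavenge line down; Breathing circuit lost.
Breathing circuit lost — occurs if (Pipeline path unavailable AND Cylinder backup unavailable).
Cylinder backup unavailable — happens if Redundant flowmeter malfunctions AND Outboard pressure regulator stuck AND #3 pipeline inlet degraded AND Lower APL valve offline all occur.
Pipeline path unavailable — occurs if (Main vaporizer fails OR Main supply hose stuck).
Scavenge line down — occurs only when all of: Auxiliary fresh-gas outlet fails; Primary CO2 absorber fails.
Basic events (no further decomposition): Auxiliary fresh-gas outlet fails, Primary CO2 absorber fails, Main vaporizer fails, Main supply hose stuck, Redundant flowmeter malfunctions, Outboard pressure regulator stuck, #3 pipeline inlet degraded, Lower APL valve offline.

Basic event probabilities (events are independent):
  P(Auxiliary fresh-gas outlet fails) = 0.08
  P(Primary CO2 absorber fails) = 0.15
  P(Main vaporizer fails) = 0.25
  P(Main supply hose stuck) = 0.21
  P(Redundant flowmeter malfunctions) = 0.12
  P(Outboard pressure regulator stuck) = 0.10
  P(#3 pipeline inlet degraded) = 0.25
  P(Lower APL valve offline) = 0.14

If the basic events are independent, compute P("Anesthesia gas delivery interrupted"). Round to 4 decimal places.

P(Scavenge line down) [AND] = 0.08 × 0.15 = 0.012000
P(Pipeline path unavailable) [OR] = 1 − (1−0.25) × (1−0.21) = 0.407500
P(Cylinder backup unavailable) [AND] = 0.12 × 0.10 × 0.25 × 0.14 = 0.000420
P(Breathing circuit lost) [AND] = 0.407500 × 0.000420 = 0.000171
P(Anesthesia gas delivery interrupted) [OR] = 1 − (1−0.012000) × (1−0.000171) = 0.012169
Rounded to 4 decimal places: P(Anesthesia gas delivery interrupted) ≈ 0.0122.

0.0122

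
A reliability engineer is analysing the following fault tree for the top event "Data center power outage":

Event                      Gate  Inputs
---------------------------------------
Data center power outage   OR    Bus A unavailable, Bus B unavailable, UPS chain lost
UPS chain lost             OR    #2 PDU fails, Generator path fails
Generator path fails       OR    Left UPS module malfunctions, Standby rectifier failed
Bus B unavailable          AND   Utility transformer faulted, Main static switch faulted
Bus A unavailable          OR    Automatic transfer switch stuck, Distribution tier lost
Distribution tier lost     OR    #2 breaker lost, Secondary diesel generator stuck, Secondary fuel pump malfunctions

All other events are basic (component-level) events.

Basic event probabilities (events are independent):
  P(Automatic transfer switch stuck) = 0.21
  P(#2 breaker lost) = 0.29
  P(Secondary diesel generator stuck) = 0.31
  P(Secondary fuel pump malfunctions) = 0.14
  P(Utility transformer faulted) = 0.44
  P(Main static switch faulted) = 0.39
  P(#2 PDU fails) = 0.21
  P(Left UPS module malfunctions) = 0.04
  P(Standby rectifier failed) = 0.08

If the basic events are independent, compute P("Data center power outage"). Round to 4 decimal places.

P(Distribution tier lost) [OR] = 1 − (1−0.29) × (1−0.31) × (1−0.14) = 0.578686
P(Bus A unavailable) [OR] = 1 − (1−0.21) × (1−0.578686) = 0.667162
P(Bus B unavailable) [AND] = 0.44 × 0.39 = 0.171600
P(Generator path fails) [OR] = 1 − (1−0.04) × (1−0.08) = 0.116800
P(UPS chain lost) [OR] = 1 − (1−0.21) × (1−0.116800) = 0.302272
P(Data center power outage) [OR] = 1 − (1−0.667162) × (1−0.171600) × (1−0.302272) = 0.807620
Rounded to 4 decimal places: P(Data center power outage) ≈ 0.8076.

0.8076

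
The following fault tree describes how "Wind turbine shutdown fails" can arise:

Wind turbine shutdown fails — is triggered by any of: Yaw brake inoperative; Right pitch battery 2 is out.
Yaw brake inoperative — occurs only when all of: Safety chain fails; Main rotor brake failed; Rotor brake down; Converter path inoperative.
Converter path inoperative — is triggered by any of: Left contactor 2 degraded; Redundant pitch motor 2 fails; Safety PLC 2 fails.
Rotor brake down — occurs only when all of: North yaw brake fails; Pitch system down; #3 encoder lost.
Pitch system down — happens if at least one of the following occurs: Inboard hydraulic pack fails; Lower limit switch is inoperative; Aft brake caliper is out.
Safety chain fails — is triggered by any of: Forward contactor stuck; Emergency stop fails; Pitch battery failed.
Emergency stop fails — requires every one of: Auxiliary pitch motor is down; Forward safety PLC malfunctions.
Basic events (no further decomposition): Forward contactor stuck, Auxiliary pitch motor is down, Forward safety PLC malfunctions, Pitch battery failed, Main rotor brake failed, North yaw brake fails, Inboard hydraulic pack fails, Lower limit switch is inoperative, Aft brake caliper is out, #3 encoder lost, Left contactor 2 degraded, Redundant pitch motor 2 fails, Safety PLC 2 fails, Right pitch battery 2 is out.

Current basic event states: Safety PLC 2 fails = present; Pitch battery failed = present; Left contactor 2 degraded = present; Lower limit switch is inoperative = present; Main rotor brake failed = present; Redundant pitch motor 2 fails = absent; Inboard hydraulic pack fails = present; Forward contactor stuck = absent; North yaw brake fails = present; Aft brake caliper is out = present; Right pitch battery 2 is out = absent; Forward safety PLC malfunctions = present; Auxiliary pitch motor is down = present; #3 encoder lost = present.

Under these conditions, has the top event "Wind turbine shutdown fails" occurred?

Yes

Emergency stop fails [AND]: Auxiliary pitch motor is down=occurs, Forward safety PLC malfunctions=occurs → all inputs occur → occurs.
Safety chain fails [OR]: Forward contactor stuck=not, Emergency stop fails=occurs, Pitch battery failed=occurs → at least one input occurs → occurs.
Pitch system down [OR]: Inboard hydraulic pack fails=occurs, Lower limit switch is inoperative=occurs, Aft brake caliper is out=occurs → at least one input occurs → occurs.
Rotor brake down [AND]: North yaw brake fails=occurs, Pitch system down=occurs, #3 encoder lost=occurs → all inputs occur → occurs.
Converter path inoperative [OR]: Left contactor 2 degraded=occurs, Redundant pitch motor 2 fails=not, Safety PLC 2 fails=occurs → at least one input occurs → occurs.
Yaw brake inoperative [AND]: Safety chain fails=occurs, Main rotor brake failed=occurs, Rotor brake down=occurs, Converter path inoperative=occurs → all inputs occur → occurs.
Wind turbine shutdown fails [OR]: Yaw brake inoperative=occurs, Right pitch battery 2 is out=not → at least one input occurs → occurs.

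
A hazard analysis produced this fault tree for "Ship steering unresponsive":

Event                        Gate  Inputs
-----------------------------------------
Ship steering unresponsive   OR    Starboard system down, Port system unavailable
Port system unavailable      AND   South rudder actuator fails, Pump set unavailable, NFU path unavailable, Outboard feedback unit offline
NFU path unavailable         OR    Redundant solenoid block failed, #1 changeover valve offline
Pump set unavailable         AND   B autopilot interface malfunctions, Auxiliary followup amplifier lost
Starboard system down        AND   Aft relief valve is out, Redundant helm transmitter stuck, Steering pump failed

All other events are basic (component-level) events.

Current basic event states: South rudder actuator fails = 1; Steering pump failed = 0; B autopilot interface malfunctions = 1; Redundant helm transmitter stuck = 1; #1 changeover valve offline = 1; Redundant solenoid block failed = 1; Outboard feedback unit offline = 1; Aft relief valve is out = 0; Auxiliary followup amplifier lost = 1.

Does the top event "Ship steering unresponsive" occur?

Yes

Starboard system down [AND]: Aft relief valve is out=not, Redundant helm transmitter stuck=occurs, Steering pump failed=not → not all inputs occur → does not occur.
Pump set unavailable [AND]: B autopilot interface malfunctions=occurs, Auxiliary followup amplifier lost=occurs → all inputs occur → occurs.
NFU path unavailable [OR]: Redundant solenoid block failed=occurs, #1 changeover valve offline=occurs → at least one input occurs → occurs.
Port system unavailable [AND]: South rudder actuator fails=occurs, Pump set unavailable=occurs, NFU path unavailable=occurs, Outboard feedback unit offline=occurs → all inputs occur → occurs.
Ship steering unresponsive [OR]: Starboard system down=not, Port system unavailable=occurs → at least one input occurs → occurs.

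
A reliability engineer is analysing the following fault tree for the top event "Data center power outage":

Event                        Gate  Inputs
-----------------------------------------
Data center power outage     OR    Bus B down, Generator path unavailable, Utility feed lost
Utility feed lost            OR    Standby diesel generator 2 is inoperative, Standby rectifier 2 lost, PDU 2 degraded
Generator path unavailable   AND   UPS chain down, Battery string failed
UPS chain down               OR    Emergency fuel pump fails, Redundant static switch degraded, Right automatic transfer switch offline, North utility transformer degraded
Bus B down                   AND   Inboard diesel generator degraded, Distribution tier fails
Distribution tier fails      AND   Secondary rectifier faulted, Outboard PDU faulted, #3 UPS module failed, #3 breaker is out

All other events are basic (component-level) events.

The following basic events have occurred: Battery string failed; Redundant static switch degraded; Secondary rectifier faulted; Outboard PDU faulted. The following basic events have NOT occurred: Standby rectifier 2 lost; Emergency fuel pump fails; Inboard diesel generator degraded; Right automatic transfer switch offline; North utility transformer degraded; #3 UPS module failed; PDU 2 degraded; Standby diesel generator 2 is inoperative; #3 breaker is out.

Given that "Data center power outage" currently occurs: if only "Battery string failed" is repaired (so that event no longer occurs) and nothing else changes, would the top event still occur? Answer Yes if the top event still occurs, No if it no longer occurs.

No

Counterfactual: set "Battery string failed" to not occurred.
Distribution tier fails [AND]: Secondary rectifier faulted=occurs, Outboard PDU faulted=occurs, #3 UPS module failed=not, #3 breaker is out=not → not all inputs occur → does not occur.
Bus B down [AND]: Inboard diesel generator degraded=not, Distribution tier fails=not → not all inputs occur → does not occur.
UPS chain down [OR]: Emergency fuel pump fails=not, Redundant static switch degraded=occurs, Right automatic transfer switch offline=not, North utility transformer degraded=not → at least one input occurs → occurs.
Generator path unavailable [AND]: UPS chain down=occurs, Battery string failed=not → not all inputs occur → does not occur.
Utility feed lost [OR]: Standby diesel generator 2 is inoperative=not, Standby rectifier 2 lost=not, PDU 2 degraded=not → no input occurs → does not occur.
Data center power outage [OR]: Bus B down=not, Generator path unavailable=not, Utility feed lost=not → no input occurs → does not occur.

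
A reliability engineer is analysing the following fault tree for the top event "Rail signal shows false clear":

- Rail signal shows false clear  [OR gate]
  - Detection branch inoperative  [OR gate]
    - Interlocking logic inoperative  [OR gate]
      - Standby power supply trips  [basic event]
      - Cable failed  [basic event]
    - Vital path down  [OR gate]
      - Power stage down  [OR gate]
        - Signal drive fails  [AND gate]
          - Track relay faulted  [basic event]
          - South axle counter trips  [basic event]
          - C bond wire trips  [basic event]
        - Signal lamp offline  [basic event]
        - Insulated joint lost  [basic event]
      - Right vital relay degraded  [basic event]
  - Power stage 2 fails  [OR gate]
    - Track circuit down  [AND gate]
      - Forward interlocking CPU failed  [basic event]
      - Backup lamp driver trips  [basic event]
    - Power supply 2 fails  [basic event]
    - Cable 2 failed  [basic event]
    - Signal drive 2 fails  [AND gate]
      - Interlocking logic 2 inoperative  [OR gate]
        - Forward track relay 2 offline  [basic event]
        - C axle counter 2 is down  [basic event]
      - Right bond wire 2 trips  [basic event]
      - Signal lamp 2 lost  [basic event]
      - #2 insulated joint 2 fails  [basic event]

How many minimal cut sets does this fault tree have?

11

Interlocking logic inoperative [OR]: union of children's cut sets → 2 cut set(s).
Signal drive fails [AND]: one cut set from each child combined → 1 × 1 × 1 = 1 cut set(s).
Power stage down [OR]: union of children's cut sets → 3 cut set(s).
Vital path down [OR]: union of children's cut sets → 4 cut set(s).
Detection branch inoperative [OR]: union of children's cut sets → 6 cut set(s).
Track circuit down [AND]: one cut set from each child combined → 1 × 1 = 1 cut set(s).
Interlocking logic 2 inoperative [OR]: union of children's cut sets → 2 cut set(s).
Signal drive 2 fails [AND]: one cut set from each child combined → 2 × 1 × 1 × 1 = 2 cut set(s).
Power stage 2 fails [OR]: union of children's cut sets → 5 cut set(s).
Rail signal shows false clear [OR]: union of children's cut sets → 11 cut set(s).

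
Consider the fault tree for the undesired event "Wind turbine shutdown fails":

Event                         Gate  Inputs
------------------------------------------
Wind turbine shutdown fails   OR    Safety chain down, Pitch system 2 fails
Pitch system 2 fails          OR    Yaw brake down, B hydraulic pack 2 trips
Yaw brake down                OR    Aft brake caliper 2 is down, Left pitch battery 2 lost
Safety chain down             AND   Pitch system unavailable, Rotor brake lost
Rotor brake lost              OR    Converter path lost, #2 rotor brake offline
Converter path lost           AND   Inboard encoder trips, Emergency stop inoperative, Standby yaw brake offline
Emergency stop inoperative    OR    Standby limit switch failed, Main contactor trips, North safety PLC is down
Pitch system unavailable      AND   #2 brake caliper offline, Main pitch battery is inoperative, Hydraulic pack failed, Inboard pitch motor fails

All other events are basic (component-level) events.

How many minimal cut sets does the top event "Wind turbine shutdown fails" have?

Pitch system unavailable [AND]: one cut set from each child combined → 1 × 1 × 1 × 1 = 1 cut set(s).
Emergency stop inoperative [OR]: union of children's cut sets → 3 cut set(s).
Converter path lost [AND]: one cut set from each child combined → 1 × 3 × 1 = 3 cut set(s).
Rotor brake lost [OR]: union of children's cut sets → 4 cut set(s).
Safety chain down [AND]: one cut set from each child combined → 1 × 4 = 4 cut set(s).
Yaw brake down [OR]: union of children's cut sets → 2 cut set(s).
Pitch system 2 fails [OR]: union of children's cut sets → 3 cut set(s).
Wind turbine shutdown fails [OR]: union of children's cut sets → 7 cut set(s).
Minimal cut sets: {#2 brake caliper offline, Hydraulic pack failed, Inboard encoder trips, Inboard pitch motor fails, Main pitch battery is inoperative, Standby limit switch failed, Standby yaw brake offline}; {#2 brake caliper offline, Hydraulic pack failed, Inboard encoder trips, Inboard pitch motor fails, Main contactor trips, Main pitch battery is inoperative, Standby yaw brake offline}; {#2 brake caliper offline, Hydraulic pack failed, Inboard encoder trips, Inboard pitch motor fails, Main pitch battery is inoperative, North safety PLC is down, Standby yaw brake offline}; {#2 brake caliper offline, #2 rotor brake offline, Hydraulic pack failed, Inboard pitch motor fails, Main pitch battery is inoperative}; {Aft brake caliper 2 is down}; {Left pitch battery 2 lost}; {B hydraulic pack 2 trips}.

7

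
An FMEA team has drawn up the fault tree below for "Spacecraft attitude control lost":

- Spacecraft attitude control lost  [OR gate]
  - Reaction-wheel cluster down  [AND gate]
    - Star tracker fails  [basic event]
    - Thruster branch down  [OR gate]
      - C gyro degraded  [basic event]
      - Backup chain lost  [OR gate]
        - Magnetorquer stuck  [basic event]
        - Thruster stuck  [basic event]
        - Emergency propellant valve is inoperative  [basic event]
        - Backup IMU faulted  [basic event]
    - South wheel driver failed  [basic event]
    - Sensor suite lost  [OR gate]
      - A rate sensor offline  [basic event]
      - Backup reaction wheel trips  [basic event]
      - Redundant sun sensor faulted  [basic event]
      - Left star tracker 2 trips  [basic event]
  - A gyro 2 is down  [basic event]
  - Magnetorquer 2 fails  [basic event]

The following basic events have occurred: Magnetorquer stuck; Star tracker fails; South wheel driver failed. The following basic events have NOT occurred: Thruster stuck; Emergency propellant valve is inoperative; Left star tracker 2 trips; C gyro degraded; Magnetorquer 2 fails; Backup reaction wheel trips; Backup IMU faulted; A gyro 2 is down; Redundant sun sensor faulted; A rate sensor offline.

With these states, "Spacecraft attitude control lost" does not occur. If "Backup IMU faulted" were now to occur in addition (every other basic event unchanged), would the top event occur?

No

Counterfactual: set "Backup IMU faulted" to occurred.
Backup chain lost [OR]: Magnetorquer stuck=occurs, Thruster stuck=not, Emergency propellant valve is inoperative=not, Backup IMU faulted=occurs → at least one input occurs → occurs.
Thruster branch down [OR]: C gyro degraded=not, Backup chain lost=occurs → at least one input occurs → occurs.
Sensor suite lost [OR]: A rate sensor offline=not, Backup reaction wheel trips=not, Redundant sun sensor faulted=not, Left star tracker 2 trips=not → no input occurs → does not occur.
Reaction-wheel cluster down [AND]: Star tracker fails=occurs, Thruster branch down=occurs, South wheel driver failed=occurs, Sensor suite lost=not → not all inputs occur → does not occur.
Spacecraft attitude control lost [OR]: Reaction-wheel cluster down=not, A gyro 2 is down=not, Magnetorquer 2 fails=not → no input occurs → does not occur.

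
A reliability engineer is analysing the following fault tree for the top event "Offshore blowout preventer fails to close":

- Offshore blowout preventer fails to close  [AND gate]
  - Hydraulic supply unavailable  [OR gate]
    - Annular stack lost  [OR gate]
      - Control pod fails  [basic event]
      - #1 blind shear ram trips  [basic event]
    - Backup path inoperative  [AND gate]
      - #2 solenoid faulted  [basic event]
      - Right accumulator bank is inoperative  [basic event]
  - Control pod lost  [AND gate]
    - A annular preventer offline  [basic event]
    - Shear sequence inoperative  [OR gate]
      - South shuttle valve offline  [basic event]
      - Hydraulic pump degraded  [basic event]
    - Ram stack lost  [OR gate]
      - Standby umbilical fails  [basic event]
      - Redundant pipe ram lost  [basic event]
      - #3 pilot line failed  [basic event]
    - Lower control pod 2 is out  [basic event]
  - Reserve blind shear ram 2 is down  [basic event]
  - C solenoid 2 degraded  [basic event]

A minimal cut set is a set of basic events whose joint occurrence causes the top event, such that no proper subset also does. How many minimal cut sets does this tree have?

Annular stack lost [OR]: union of children's cut sets → 2 cut set(s).
Backup path inoperative [AND]: one cut set from each child combined → 1 × 1 = 1 cut set(s).
Hydraulic supply unavailable [OR]: union of children's cut sets → 3 cut set(s).
Shear sequence inoperative [OR]: union of children's cut sets → 2 cut set(s).
Ram stack lost [OR]: union of children's cut sets → 3 cut set(s).
Control pod lost [AND]: one cut set from each child combined → 1 × 2 × 3 × 1 = 6 cut set(s).
Offshore blowout preventer fails to close [AND]: one cut set from each child combined → 3 × 6 × 1 × 1 = 18 cut set(s).

18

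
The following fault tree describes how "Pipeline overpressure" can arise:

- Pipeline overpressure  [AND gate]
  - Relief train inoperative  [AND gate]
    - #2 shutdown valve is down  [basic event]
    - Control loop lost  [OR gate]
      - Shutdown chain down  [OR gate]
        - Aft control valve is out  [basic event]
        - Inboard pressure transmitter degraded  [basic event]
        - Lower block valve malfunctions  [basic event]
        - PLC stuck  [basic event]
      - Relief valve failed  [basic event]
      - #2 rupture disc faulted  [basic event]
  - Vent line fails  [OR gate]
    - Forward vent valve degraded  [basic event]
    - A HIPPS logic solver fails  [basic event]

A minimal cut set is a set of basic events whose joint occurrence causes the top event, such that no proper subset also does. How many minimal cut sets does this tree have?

12

Shutdown chain down [OR]: union of children's cut sets → 4 cut set(s).
Control loop lost [OR]: union of children's cut sets → 6 cut set(s).
Relief train inoperative [AND]: one cut set from each child combined → 1 × 6 = 6 cut set(s).
Vent line fails [OR]: union of children's cut sets → 2 cut set(s).
Pipeline overpressure [AND]: one cut set from each child combined → 6 × 2 = 12 cut set(s).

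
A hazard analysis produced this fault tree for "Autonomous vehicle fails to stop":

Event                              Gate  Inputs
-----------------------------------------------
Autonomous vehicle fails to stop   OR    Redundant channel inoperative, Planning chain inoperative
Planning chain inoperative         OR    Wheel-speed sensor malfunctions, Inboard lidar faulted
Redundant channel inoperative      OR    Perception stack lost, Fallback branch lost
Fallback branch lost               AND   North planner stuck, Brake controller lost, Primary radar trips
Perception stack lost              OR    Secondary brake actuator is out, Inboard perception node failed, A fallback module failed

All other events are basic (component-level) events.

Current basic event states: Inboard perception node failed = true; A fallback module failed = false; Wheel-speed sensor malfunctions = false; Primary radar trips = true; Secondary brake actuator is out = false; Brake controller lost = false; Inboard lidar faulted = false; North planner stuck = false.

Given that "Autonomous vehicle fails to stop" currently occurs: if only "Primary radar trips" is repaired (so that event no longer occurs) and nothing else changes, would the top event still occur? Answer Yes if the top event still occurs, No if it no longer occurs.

Counterfactual: set "Primary radar trips" to not occurred.
Perception stack lost [OR]: Secondary brake actuator is out=not, Inboard perception node failed=occurs, A fallback module failed=not → at least one input occurs → occurs.
Fallback branch lost [AND]: North planner stuck=not, Brake controller lost=not, Primary radar trips=not → not all inputs occur → does not occur.
Redundant channel inoperative [OR]: Perception stack lost=occurs, Fallback branch lost=not → at least one input occurs → occurs.
Planning chain inoperative [OR]: Wheel-speed sensor malfunctions=not, Inboard lidar faulted=not → no input occurs → does not occur.
Autonomous vehicle fails to stop [OR]: Redundant channel inoperative=occurs, Planning chain inoperative=not → at least one input occurs → occurs.

Yes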